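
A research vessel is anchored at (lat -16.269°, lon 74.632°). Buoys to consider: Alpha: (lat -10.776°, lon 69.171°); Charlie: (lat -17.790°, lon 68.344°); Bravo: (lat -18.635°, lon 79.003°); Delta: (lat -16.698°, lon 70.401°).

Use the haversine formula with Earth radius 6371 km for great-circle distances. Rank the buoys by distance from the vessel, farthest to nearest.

Computing each great-circle distance from (lat -16.269°, lon 74.632°):
Alpha (lat -10.776°, lon 69.171°): 849.3 km
Charlie (lat -17.790°, lon 68.344°): 689.5 km
Bravo (lat -18.635°, lon 79.003°): 533.1 km
Delta (lat -16.698°, lon 70.401°): 453.6 km

Alpha, Charlie, Bravo, Delta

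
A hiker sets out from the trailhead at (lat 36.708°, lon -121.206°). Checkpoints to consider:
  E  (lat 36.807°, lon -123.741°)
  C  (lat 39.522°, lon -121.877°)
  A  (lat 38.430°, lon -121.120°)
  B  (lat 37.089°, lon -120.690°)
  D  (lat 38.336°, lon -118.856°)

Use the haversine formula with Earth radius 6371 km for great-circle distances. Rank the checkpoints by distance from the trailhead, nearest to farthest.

B, A, E, D, C

Distance from the trailhead at (lat 36.708°, lon -121.206°) to each:
B (lat 37.089°, lon -120.690°): 62.5 km
A (lat 38.430°, lon -121.120°): 191.6 km
E (lat 36.807°, lon -123.741°): 226.1 km
D (lat 38.336°, lon -118.856°): 275.2 km
C (lat 39.522°, lon -121.877°): 318.4 km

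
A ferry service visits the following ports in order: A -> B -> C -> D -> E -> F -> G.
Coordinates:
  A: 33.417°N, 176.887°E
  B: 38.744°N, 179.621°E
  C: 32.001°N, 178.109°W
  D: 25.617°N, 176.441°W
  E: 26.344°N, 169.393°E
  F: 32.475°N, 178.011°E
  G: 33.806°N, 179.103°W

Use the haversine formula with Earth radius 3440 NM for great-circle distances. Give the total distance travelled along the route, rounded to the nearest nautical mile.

2672 NM

Leg distances:
A→B: 346.2 NM  (cumulative 346.2 NM)
B→C: 419.8 NM  (cumulative 766.0 NM)
C→D: 393.2 NM  (cumulative 1159.2 NM)
D→E: 765.4 NM  (cumulative 1924.6 NM)
E→F: 581.5 NM  (cumulative 2506.1 NM)
F→G: 165.6 NM  (cumulative 2671.8 NM)
Total route length ≈ 2672 NM.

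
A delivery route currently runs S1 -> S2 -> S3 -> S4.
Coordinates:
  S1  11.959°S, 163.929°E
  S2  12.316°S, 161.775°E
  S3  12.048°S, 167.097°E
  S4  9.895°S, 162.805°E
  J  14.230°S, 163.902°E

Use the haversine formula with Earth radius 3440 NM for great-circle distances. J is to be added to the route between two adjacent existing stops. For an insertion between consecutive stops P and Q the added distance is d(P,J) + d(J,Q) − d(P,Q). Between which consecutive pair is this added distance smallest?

Added distance for inserting J between each consecutive pair:
S1–S2: 177.4 NM
S2–S3: 84.7 NM
S3–S4: 212.2 NM
Smallest added distance is 84.7 NM, inserting between S2 and S3.

between S2 and S3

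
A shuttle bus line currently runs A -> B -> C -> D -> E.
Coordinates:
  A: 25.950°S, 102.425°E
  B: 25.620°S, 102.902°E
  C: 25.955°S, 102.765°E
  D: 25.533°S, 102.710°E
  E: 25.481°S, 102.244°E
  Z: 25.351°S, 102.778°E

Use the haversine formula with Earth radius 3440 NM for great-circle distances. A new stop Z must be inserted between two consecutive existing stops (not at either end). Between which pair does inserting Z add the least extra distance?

between D and E

Added distance for inserting Z between each consecutive pair:
A–B: 25.7 NM
B–C: 32.3 NM
C–D: 22.3 NM
D–E: 16.1 NM
Smallest added distance is 16.1 NM, inserting between D and E.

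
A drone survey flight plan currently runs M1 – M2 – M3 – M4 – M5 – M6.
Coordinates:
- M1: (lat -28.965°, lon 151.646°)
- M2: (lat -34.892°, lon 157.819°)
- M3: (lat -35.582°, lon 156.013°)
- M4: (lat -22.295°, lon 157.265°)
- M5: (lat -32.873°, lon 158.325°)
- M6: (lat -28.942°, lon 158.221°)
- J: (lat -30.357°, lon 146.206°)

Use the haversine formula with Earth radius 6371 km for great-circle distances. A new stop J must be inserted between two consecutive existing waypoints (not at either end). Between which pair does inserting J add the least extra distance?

Added distance for inserting J between each consecutive pair:
M1–M2: 866.4 km
M2–M3: 2099.5 km
M3–M4: 1019.7 km
M4–M5: 1418.8 km
M5–M6: 1914.3 km
Smallest added distance is 866.4 km, inserting between M1 and M2.

between M1 and M2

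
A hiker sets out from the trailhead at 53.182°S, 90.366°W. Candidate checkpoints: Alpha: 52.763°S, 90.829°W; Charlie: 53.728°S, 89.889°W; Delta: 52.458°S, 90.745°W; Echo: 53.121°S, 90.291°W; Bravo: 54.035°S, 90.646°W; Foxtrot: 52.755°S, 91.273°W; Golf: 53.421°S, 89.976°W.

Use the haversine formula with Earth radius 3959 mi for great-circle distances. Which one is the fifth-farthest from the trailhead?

Distances from the trailhead (53.182°S, 90.366°W):
Bravo: 60.0 mi
Delta: 52.5 mi
Foxtrot: 47.9 mi
Charlie: 42.5 mi
Alpha: 34.8 mi
Golf: 23.1 mi
Echo: 5.2 mi
The fifth-farthest is Alpha at 34.8 mi.

Alpha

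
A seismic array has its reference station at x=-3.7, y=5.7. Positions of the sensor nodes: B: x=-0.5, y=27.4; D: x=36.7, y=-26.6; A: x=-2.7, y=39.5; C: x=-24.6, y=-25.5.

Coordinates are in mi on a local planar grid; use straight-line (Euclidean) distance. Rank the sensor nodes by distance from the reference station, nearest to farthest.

B, A, C, D

Distances from the reference station:
B x=-0.5, y=27.4: 21.9 mi
A x=-2.7, y=39.5: 33.8 mi
C x=-24.6, y=-25.5: 37.6 mi
D x=36.7, y=-26.6: 51.7 mi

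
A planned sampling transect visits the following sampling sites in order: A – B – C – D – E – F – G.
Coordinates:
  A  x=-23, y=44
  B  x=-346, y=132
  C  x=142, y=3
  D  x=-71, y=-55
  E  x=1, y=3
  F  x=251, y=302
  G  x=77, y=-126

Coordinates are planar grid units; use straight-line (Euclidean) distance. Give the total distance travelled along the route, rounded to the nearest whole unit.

Leg distances:
A→B: 334.8  (cumulative 334.8)
B→C: 504.8  (cumulative 839.5)
C→D: 220.8  (cumulative 1060.3)
D→E: 92.5  (cumulative 1152.7)
E→F: 389.7  (cumulative 1542.5)
F→G: 462.0  (cumulative 2004.5)
Total route length ≈ 2005.

2005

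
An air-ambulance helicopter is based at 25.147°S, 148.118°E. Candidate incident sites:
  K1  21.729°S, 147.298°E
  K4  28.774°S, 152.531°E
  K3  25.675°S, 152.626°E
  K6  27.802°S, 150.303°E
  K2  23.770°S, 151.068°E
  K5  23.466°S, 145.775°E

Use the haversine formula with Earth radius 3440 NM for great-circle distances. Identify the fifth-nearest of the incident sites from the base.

Distance to each, sorted:
K5: 163.2 NM
K2: 181.2 NM
K6: 198.0 NM
K1: 210.1 NM
K3: 246.5 NM
K4: 321.2 NM
The fifth-nearest is K3 at 246.5 NM.

K3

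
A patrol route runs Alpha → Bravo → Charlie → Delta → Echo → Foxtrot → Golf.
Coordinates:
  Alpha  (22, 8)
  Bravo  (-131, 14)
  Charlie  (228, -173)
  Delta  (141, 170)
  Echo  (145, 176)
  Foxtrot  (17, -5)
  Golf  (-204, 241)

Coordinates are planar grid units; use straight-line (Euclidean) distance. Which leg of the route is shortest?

Leg distances:
Alpha→Bravo: 153.1
Bravo→Charlie: 404.8
Charlie→Delta: 353.9
Delta→Echo: 7.2
Echo→Foxtrot: 221.7
Foxtrot→Golf: 330.7
The shortest leg is Delta–Echo at 7.2.

Delta–Echo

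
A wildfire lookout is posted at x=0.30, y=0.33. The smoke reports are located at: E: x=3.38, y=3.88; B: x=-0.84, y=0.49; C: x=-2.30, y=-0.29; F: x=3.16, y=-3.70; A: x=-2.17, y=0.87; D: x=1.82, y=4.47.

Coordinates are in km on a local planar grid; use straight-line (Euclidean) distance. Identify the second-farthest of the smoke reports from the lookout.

Distances from the lookout (x=0.30, y=0.33):
F: 4.9 km
E: 4.7 km
D: 4.4 km
C: 2.7 km
A: 2.5 km
B: 1.2 km
The second-farthest is E at 4.7 km.

E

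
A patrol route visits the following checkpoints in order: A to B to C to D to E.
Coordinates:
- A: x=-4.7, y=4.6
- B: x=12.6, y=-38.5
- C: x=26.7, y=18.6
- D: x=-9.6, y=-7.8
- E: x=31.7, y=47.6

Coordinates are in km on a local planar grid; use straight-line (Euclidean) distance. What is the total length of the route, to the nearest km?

Leg distances:
A→B: 46.4 km  (cumulative 46.4 km)
B→C: 58.8 km  (cumulative 105.3 km)
C→D: 44.9 km  (cumulative 150.1 km)
D→E: 69.1 km  (cumulative 219.2 km)
Total route length ≈ 219 km.

219 km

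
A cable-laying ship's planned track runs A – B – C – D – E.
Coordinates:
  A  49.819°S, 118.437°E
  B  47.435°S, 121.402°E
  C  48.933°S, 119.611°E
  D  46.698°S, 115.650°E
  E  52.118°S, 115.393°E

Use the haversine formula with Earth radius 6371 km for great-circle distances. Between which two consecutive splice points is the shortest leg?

B–C

Leg distances:
A→B: 343.1 km
B→C: 213.0 km
C→D: 386.2 km
D→E: 603.0 km
The shortest leg is B–C at 213.0 km.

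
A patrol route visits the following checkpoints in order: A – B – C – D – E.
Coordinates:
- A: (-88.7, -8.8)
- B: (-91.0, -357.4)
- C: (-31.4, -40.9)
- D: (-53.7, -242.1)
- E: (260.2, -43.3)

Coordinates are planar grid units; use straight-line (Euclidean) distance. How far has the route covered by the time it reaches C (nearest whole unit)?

671

Leg distances:
A→B: 348.6  (cumulative 348.6)
B→C: 322.1  (cumulative 670.7)
Cumulative distance at C ≈ 671.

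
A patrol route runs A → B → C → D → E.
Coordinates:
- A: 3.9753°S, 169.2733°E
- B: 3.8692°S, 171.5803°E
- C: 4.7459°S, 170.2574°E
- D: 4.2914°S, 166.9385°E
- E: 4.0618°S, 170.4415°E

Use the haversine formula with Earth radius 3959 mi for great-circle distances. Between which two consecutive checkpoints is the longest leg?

Leg distances:
A→B: 159.2 mi
B→C: 109.4 mi
C→D: 230.8 mi
D→E: 241.9 mi
The longest leg is D–E at 241.9 mi.

D–E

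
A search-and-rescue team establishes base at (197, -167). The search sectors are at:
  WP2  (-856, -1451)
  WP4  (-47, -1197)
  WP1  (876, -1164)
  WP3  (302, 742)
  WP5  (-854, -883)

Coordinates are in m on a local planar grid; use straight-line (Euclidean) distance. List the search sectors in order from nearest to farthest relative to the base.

WP3, WP4, WP1, WP5, WP2

Distance from the base at (197, -167) to each:
WP3 (302, 742): 915.0 m
WP4 (-47, -1197): 1058.5 m
WP1 (876, -1164): 1206.3 m
WP5 (-854, -883): 1271.7 m
WP2 (-856, -1451): 1660.6 m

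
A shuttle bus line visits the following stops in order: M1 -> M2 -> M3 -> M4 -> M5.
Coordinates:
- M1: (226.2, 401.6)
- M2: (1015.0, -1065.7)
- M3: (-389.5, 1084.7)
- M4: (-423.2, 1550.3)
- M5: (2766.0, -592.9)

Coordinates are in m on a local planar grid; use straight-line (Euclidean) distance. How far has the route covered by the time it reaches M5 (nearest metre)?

Leg distances:
M1→M2: 1665.9 m  (cumulative 1665.9 m)
M2→M3: 2568.4 m  (cumulative 4234.3 m)
M3→M4: 466.8 m  (cumulative 4701.1 m)
M4→M5: 3842.4 m  (cumulative 8543.6 m)
Cumulative distance at M5 ≈ 8544 m.

8544 m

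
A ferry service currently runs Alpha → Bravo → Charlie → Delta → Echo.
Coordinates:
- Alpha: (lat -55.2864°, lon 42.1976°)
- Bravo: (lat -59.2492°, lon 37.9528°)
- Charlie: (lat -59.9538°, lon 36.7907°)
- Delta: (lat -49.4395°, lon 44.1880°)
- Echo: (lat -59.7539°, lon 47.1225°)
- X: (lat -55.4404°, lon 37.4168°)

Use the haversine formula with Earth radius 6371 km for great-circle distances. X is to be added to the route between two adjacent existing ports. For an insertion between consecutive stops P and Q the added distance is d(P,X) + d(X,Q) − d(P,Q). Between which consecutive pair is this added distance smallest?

Added distance for inserting X between each consecutive pair:
Alpha–Bravo: 218.3 km
Bravo–Charlie: 825.9 km
Charlie–Delta: 52.1 km
Delta–Echo: 397.0 km
Smallest added distance is 52.1 km, inserting between Charlie and Delta.

between Charlie and Delta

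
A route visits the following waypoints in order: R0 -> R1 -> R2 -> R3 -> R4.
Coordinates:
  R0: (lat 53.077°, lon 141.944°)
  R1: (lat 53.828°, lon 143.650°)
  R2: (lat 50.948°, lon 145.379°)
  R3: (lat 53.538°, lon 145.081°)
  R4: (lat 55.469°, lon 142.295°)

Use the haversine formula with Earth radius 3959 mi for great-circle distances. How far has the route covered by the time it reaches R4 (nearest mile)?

653 mi

Leg distances:
R0→R1: 87.3 mi  (cumulative 87.3 mi)
R1→R2: 211.9 mi  (cumulative 299.2 mi)
R2→R3: 179.4 mi  (cumulative 478.6 mi)
R3→R4: 174.0 mi  (cumulative 652.7 mi)
Cumulative distance at R4 ≈ 653 mi.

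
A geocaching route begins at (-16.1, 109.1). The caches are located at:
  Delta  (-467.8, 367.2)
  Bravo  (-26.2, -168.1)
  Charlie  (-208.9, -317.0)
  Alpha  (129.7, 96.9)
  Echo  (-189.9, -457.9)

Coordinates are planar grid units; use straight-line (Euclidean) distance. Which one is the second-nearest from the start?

Bravo

Distances from the start ((-16.1, 109.1)):
Alpha: 146.3
Bravo: 277.4
Charlie: 467.7
Delta: 520.2
Echo: 593.0
The second-nearest is Bravo at 277.4.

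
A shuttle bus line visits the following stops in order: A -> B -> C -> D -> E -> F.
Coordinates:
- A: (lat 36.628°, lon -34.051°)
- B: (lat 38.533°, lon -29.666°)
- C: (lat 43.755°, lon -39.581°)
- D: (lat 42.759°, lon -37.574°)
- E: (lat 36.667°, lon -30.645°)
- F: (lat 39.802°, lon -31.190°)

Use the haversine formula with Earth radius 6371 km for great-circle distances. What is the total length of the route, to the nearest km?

Leg distances:
A→B: 440.6 km  (cumulative 440.6 km)
B→C: 1012.0 km  (cumulative 1452.6 km)
C→D: 196.7 km  (cumulative 1649.3 km)
D→E: 899.4 km  (cumulative 2548.7 km)
E→F: 351.8 km  (cumulative 2900.5 km)
Total route length ≈ 2901 km.

2901 km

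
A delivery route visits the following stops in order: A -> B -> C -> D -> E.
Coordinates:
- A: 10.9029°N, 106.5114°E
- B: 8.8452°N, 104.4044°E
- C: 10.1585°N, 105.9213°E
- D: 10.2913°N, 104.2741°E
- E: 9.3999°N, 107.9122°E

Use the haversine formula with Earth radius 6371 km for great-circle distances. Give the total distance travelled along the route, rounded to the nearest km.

Leg distances:
A→B: 325.0 km  (cumulative 325.0 km)
B→C: 221.4 km  (cumulative 546.4 km)
C→D: 180.9 km  (cumulative 727.2 km)
D→E: 410.7 km  (cumulative 1137.9 km)
Total route length ≈ 1138 km.

1138 km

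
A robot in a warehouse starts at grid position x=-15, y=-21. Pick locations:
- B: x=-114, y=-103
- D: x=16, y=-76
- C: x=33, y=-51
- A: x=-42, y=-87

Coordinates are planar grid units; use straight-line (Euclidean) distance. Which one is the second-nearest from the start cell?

Distance to each, sorted:
C: 56.6
D: 63.1
A: 71.3
B: 128.5
The second-nearest is D at 63.1.

D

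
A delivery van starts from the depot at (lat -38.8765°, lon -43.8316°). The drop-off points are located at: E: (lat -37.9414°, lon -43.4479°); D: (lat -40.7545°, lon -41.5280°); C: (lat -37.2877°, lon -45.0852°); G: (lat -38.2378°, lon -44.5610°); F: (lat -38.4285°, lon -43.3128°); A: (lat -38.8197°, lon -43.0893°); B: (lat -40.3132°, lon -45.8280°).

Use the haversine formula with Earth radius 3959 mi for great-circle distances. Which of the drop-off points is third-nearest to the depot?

Distances from the depot ((lat -38.8765°, lon -43.8316°)):
A: 40.1 mi
F: 41.7 mi
G: 59.2 mi
E: 67.9 mi
C: 129.2 mi
B: 145.4 mi
D: 178.3 mi
The third-nearest is G at 59.2 mi.

G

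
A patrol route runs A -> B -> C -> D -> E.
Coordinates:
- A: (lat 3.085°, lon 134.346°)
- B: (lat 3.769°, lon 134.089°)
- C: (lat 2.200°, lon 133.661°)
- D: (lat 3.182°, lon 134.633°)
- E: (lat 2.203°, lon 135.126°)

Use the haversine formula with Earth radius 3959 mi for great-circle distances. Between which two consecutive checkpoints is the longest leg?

Leg distances:
A→B: 50.5 mi
B→C: 112.4 mi
C→D: 95.4 mi
D→E: 75.7 mi
The longest leg is B–C at 112.4 mi.

B–C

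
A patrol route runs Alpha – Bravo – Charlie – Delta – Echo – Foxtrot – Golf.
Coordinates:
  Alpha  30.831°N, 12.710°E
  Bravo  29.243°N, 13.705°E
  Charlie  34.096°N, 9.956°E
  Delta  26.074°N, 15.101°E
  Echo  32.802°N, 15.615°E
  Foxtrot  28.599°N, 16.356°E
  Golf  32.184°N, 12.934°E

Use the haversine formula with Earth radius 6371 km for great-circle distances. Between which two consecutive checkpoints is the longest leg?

Leg distances:
Alpha→Bravo: 200.9 km
Bravo→Charlie: 645.7 km
Charlie→Delta: 1019.7 km
Delta→Echo: 749.8 km
Echo→Foxtrot: 472.7 km
Foxtrot→Golf: 516.3 km
The longest leg is Charlie–Delta at 1019.7 km.

Charlie–Delta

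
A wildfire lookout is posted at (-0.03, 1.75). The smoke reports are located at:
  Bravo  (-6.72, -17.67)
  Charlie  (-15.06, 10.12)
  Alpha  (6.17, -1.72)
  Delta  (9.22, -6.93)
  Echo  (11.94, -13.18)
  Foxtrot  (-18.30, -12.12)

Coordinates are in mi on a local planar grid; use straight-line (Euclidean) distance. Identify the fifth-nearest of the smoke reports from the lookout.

Distance to each, sorted:
Alpha: 7.1 mi
Delta: 12.7 mi
Charlie: 17.2 mi
Echo: 19.1 mi
Bravo: 20.5 mi
Foxtrot: 22.9 mi
The fifth-nearest is Bravo at 20.5 mi.

Bravo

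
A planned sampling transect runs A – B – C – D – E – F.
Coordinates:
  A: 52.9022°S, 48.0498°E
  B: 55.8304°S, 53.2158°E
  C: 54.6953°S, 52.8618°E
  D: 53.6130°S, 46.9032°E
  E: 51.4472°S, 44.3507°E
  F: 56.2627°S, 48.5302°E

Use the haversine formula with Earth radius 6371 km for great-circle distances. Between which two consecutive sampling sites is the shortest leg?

B–C

Leg distances:
A→B: 466.7 km
B→C: 128.2 km
C→D: 406.1 km
D→E: 296.3 km
E→F: 601.3 km
The shortest leg is B–C at 128.2 km.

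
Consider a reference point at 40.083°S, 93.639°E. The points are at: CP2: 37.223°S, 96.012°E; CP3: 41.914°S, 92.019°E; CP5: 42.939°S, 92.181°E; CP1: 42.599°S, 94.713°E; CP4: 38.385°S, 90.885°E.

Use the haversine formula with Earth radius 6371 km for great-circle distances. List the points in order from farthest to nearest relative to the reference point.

CP2, CP5, CP4, CP1, CP3

Distance from the reference point at 40.083°S, 93.639°E to each:
CP2 37.223°S, 96.012°E: 378.9 km
CP5 42.939°S, 92.181°E: 340.0 km
CP4 38.385°S, 90.885°E: 303.1 km
CP1 42.599°S, 94.713°E: 293.8 km
CP3 41.914°S, 92.019°E: 244.8 km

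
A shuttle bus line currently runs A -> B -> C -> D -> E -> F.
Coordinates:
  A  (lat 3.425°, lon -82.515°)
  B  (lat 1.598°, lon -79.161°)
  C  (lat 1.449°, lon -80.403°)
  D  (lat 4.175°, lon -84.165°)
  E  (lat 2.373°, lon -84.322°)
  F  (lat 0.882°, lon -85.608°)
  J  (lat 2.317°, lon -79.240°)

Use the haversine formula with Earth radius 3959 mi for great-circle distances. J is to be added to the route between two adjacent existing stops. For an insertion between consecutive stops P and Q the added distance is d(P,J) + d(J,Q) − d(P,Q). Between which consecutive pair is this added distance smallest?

Added distance for inserting J between each consecutive pair:
A–B: 24.9 mi
B–C: 63.8 mi
C–D: 142.7 mi
D–E: 589.1 mi
E–F: 665.7 mi
Smallest added distance is 24.9 mi, inserting between A and B.

between A and B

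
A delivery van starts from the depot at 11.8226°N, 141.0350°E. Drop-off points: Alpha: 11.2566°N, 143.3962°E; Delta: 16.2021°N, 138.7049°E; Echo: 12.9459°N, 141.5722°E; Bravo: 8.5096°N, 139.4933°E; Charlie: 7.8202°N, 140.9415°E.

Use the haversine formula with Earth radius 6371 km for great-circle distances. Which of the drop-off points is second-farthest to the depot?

Charlie

Distances from the depot (11.8226°N, 141.0350°E):
Delta: 548.0 km
Charlie: 445.2 km
Bravo: 405.2 km
Alpha: 264.8 km
Echo: 137.9 km
The second-farthest is Charlie at 445.2 km.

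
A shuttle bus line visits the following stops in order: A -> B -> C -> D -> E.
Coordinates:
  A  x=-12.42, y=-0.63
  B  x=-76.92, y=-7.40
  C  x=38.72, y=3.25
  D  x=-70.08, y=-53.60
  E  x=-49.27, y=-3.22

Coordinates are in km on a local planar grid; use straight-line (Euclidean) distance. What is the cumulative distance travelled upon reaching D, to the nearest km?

304 km

Leg distances:
A→B: 64.9 km  (cumulative 64.9 km)
B→C: 116.1 km  (cumulative 181.0 km)
C→D: 122.8 km  (cumulative 303.7 km)
Cumulative distance at D ≈ 304 km.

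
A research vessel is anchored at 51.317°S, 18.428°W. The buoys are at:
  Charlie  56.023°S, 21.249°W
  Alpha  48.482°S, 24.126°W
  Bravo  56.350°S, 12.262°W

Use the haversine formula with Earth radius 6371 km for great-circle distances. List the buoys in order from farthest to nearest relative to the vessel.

Distances from the vessel:
Bravo 56.350°S, 12.262°W: 690.0 km
Charlie 56.023°S, 21.249°W: 555.2 km
Alpha 48.482°S, 24.126°W: 515.4 km

Bravo, Charlie, Alpha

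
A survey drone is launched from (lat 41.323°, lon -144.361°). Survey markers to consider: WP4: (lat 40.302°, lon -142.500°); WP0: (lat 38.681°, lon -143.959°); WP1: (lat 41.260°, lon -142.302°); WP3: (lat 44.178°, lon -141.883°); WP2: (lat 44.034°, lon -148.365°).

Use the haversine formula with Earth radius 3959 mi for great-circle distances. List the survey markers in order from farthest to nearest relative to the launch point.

WP2, WP3, WP0, WP4, WP1

Distance from the launch point at (lat 41.323°, lon -144.361°) to each:
WP2 (lat 44.034°, lon -148.365°): 276.5 mi
WP3 (lat 44.178°, lon -141.883°): 233.9 mi
WP0 (lat 38.681°, lon -143.959°): 183.8 mi
WP4 (lat 40.302°, lon -142.500°): 120.2 mi
WP1 (lat 41.260°, lon -142.302°): 107.0 mi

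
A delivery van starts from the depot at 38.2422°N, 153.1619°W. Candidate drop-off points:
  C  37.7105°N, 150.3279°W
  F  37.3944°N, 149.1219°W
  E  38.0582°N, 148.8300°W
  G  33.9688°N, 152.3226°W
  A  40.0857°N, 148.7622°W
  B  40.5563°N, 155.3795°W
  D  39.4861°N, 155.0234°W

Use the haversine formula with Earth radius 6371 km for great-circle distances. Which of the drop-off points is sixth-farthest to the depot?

Distance to each, sorted:
G: 481.1 km
A: 431.1 km
E: 379.3 km
F: 367.1 km
B: 320.2 km
C: 255.3 km
D: 212.4 km
The sixth-farthest is C at 255.3 km.

C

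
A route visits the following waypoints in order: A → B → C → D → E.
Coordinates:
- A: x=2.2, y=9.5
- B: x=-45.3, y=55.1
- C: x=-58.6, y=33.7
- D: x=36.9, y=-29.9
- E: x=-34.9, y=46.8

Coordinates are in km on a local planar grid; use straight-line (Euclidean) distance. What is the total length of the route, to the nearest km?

311 km

Leg distances:
A→B: 65.8 km  (cumulative 65.8 km)
B→C: 25.2 km  (cumulative 91.0 km)
C→D: 114.7 km  (cumulative 205.8 km)
D→E: 105.1 km  (cumulative 310.8 km)
Total route length ≈ 311 km.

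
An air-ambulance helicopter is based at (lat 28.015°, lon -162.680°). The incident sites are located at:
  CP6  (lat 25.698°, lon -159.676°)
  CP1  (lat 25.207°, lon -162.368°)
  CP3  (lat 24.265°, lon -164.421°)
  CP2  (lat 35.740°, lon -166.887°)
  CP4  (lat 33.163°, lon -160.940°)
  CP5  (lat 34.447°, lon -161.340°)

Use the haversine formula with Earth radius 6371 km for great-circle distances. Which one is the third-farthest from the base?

CP4

Distances from the base ((lat 28.015°, lon -162.680°)):
CP2: 946.1 km
CP5: 726.4 km
CP4: 596.1 km
CP3: 451.7 km
CP6: 393.9 km
CP1: 313.8 km
The third-farthest is CP4 at 596.1 km.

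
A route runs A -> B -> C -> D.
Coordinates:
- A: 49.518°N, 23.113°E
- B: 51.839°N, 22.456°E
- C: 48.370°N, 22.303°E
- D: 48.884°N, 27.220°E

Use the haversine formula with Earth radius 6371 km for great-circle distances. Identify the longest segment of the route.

B–C

Leg distances:
A→B: 262.2 km
B→C: 385.9 km
C→D: 365.8 km
The longest leg is B–C at 385.9 km.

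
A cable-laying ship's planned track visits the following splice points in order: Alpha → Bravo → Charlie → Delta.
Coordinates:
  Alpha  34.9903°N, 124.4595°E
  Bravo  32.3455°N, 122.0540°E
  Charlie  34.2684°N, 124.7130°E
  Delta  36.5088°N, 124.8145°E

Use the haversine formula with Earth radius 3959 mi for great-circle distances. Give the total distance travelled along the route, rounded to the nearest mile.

587 mi

Leg distances:
Alpha→Bravo: 229.2 mi  (cumulative 229.2 mi)
Bravo→Charlie: 203.0 mi  (cumulative 432.2 mi)
Charlie→Delta: 154.9 mi  (cumulative 587.1 mi)
Total route length ≈ 587 mi.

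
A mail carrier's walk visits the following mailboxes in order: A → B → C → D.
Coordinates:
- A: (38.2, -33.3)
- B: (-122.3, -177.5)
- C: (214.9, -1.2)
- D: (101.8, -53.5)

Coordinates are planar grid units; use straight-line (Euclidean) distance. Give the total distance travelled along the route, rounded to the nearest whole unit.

721

Leg distances:
A→B: 215.8  (cumulative 215.8)
B→C: 380.5  (cumulative 596.3)
C→D: 124.6  (cumulative 720.9)
Total route length ≈ 721.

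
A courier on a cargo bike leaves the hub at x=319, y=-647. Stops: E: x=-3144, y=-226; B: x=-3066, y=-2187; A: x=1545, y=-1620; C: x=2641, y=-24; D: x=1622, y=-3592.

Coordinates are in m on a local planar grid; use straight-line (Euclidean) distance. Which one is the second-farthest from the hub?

E

Distances from the hub (x=319, y=-647):
B: 3718.8 m
E: 3488.5 m
D: 3220.4 m
C: 2404.1 m
A: 1565.2 m
The second-farthest is E at 3488.5 m.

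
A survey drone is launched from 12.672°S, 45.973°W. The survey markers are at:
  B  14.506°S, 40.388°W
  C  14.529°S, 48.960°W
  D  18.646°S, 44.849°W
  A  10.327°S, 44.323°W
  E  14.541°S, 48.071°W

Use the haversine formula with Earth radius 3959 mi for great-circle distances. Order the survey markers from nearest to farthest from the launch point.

Computing each great-circle distance from 12.672°S, 45.973°W:
E 14.541°S, 48.071°W: 191.1 mi
A 10.327°S, 44.323°W: 196.8 mi
C 14.529°S, 48.960°W: 238.1 mi
B 14.506°S, 40.388°W: 395.9 mi
D 18.646°S, 44.849°W: 419.5 mi

E, A, C, B, D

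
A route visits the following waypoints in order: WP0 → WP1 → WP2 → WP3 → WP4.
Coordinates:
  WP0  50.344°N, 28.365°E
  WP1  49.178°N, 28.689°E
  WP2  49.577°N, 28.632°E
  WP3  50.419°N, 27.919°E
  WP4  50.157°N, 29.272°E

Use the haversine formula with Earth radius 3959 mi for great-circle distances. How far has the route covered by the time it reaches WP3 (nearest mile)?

Leg distances:
WP0→WP1: 81.9 mi  (cumulative 81.9 mi)
WP1→WP2: 27.7 mi  (cumulative 109.5 mi)
WP2→WP3: 66.2 mi  (cumulative 175.8 mi)
Cumulative distance at WP3 ≈ 176 mi.

176 mi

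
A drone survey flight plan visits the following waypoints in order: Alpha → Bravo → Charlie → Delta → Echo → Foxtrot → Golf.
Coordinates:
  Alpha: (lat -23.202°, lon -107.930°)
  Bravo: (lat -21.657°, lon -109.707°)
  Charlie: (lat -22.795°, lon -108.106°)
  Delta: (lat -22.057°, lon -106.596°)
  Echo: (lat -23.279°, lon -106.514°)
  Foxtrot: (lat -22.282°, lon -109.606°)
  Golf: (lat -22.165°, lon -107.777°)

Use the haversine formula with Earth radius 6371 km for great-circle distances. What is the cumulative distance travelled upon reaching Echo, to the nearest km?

Leg distances:
Alpha→Bravo: 250.7 km  (cumulative 250.7 km)
Bravo→Charlie: 207.8 km  (cumulative 458.5 km)
Charlie→Delta: 175.6 km  (cumulative 634.1 km)
Delta→Echo: 136.1 km  (cumulative 770.2 km)
Cumulative distance at Echo ≈ 770 km.

770 km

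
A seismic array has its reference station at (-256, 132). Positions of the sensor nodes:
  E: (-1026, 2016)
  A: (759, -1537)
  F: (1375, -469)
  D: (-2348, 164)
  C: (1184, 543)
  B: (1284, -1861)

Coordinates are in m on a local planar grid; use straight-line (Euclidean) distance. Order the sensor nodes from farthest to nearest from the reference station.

Distances from the reference station:
B (1284, -1861): 2518.7 m
D (-2348, 164): 2092.2 m
E (-1026, 2016): 2035.3 m
A (759, -1537): 1953.4 m
F (1375, -469): 1738.2 m
C (1184, 543): 1497.5 m

B, D, E, A, F, C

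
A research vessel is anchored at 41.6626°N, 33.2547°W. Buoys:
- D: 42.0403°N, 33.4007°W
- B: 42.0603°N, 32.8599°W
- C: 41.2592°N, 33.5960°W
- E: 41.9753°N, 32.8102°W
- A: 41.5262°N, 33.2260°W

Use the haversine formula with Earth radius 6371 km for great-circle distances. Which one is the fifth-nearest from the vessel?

B

Distance to each, sorted:
A: 15.4 km
D: 43.7 km
E: 50.7 km
C: 53.1 km
B: 55.0 km
The fifth-nearest is B at 55.0 km.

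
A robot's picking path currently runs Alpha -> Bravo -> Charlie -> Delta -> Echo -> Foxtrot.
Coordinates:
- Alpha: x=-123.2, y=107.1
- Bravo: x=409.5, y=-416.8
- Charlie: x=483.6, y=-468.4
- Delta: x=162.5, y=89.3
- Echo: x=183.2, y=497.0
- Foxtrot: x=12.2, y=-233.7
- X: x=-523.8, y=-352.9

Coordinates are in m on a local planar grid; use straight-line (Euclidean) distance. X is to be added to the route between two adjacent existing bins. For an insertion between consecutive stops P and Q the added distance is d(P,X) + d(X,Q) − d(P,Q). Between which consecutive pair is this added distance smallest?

Added distance for inserting X between each consecutive pair:
Alpha–Bravo: 798.3 m
Bravo–Charlie: 1859.2 m
Charlie–Delta: 1186.9 m
Delta–Echo: 1513.7 m
Echo–Foxtrot: 904.2 m
Smallest added distance is 798.3 m, inserting between Alpha and Bravo.

between Alpha and Bravo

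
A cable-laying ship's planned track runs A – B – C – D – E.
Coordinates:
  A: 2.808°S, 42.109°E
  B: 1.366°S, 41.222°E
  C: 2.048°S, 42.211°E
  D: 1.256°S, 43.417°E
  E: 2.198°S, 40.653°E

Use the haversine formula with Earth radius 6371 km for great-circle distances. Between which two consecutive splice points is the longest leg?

Leg distances:
A→B: 188.2 km
B→C: 133.5 km
C→D: 160.4 km
D→E: 324.6 km
The longest leg is D–E at 324.6 km.

D–E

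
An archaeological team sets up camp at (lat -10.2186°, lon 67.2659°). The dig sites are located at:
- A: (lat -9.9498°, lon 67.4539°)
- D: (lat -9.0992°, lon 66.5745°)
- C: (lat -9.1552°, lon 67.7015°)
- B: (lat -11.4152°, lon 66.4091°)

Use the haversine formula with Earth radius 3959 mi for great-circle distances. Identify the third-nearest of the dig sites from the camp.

D

Distances from the camp ((lat -10.2186°, lon 67.2659°)):
A: 22.6 mi
C: 79.2 mi
D: 90.6 mi
B: 101.1 mi
The third-nearest is D at 90.6 mi.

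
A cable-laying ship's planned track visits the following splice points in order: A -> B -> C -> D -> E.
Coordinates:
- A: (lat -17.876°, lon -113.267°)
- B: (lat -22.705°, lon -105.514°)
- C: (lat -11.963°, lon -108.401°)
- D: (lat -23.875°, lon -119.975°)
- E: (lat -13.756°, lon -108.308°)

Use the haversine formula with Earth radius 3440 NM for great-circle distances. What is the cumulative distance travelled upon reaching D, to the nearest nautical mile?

Leg distances:
A→B: 523.9 NM  (cumulative 523.9 NM)
B→C: 665.8 NM  (cumulative 1189.7 NM)
C→D: 972.9 NM  (cumulative 2162.5 NM)
Cumulative distance at D ≈ 2163 NM.

2163 NM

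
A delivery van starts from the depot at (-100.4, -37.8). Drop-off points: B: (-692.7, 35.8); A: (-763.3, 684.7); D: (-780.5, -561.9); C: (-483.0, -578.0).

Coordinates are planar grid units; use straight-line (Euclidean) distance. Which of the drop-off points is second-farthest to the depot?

Distance to each, sorted:
A: 980.5
D: 858.6
C: 662.0
B: 596.9
The second-farthest is D at 858.6.

D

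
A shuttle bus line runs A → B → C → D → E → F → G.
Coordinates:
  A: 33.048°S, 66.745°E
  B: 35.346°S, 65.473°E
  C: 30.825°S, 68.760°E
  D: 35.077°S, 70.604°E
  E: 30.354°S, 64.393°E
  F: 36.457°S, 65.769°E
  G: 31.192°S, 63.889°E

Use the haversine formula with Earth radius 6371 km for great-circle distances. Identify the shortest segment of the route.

Leg distances:
A→B: 281.0 km
B→C: 588.5 km
C→D: 503.1 km
D→E: 782.9 km
E→F: 690.5 km
F→G: 610.6 km
The shortest leg is A–B at 281.0 km.

A–B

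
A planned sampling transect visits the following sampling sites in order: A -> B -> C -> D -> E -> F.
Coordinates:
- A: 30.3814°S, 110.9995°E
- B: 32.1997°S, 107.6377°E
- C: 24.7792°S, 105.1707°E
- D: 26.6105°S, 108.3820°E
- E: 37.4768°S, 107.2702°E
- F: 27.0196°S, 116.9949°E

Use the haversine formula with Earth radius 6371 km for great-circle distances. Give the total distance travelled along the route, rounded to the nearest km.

4309 km

Leg distances:
A→B: 378.0 km  (cumulative 378.0 km)
B→C: 859.5 km  (cumulative 1237.6 km)
C→D: 380.8 km  (cumulative 1618.3 km)
D→E: 1212.8 km  (cumulative 2831.1 km)
E→F: 1477.4 km  (cumulative 4308.5 km)
Total route length ≈ 4309 km.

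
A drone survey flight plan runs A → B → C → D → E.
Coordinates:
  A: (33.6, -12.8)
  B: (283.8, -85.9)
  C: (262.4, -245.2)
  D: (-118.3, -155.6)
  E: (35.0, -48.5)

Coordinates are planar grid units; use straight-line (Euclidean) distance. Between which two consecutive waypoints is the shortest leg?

Leg distances:
A→B: 260.7
B→C: 160.7
C→D: 391.1
D→E: 187.0
The shortest leg is B–C at 160.7.

B–C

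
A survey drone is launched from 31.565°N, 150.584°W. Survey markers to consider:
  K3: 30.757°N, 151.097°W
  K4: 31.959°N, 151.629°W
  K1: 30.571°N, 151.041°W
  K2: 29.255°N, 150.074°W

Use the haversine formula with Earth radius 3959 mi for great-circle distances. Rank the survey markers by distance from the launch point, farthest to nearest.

K2, K1, K4, K3

Distance from the launch point at 31.565°N, 150.584°W to each:
K2 29.255°N, 150.074°W: 162.5 mi
K1 30.571°N, 151.041°W: 73.8 mi
K4 31.959°N, 151.629°W: 67.2 mi
K3 30.757°N, 151.097°W: 63.5 mi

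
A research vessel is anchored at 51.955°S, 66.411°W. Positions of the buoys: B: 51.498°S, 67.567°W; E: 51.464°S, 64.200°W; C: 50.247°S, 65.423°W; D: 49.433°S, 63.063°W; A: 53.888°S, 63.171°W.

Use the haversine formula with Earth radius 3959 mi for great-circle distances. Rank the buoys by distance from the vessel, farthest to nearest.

D, A, C, E, B

Distances from the vessel:
D 49.433°S, 63.063°W: 227.6 mi
A 53.888°S, 63.171°W: 189.9 mi
C 50.247°S, 65.423°W: 125.6 mi
E 51.464°S, 64.200°W: 100.6 mi
B 51.498°S, 67.567°W: 58.7 mi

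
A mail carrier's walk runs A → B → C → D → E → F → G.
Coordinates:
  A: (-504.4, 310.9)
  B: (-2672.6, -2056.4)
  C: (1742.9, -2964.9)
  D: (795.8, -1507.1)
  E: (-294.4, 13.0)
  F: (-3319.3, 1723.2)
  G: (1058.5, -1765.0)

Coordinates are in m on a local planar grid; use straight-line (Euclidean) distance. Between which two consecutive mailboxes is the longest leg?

F–G

Leg distances:
A→B: 3210.2 m
B→C: 4508.0 m
C→D: 1738.4 m
D→E: 1870.6 m
E→F: 3474.9 m
F→G: 5597.6 m
The longest leg is F–G at 5597.6 m.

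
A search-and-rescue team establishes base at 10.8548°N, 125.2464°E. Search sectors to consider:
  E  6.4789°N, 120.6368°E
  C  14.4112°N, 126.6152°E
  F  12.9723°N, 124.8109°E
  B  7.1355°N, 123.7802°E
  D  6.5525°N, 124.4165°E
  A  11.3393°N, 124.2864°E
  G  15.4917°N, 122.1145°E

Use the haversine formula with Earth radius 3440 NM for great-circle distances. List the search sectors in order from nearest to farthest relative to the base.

Distances from the base:
A 11.3393°N, 124.2864°E: 63.6 NM
F 12.9723°N, 124.8109°E: 129.7 NM
C 14.4112°N, 126.6152°E: 228.1 NM
B 7.1355°N, 123.7802°E: 239.6 NM
D 6.5525°N, 124.4165°E: 263.0 NM
G 15.4917°N, 122.1145°E: 333.2 NM
E 6.4789°N, 120.6368°E: 379.3 NM

A, F, C, B, D, G, E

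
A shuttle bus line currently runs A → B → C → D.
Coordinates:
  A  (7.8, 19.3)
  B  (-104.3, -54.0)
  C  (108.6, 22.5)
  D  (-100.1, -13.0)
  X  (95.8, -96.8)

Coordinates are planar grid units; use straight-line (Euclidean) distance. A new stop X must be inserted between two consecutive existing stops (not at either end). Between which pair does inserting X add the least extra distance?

between B and C

Added distance for inserting X between each consecutive pair:
A–B: 216.4
B–C: 98.4
C–D: 121.4
Smallest added distance is 98.4, inserting between B and C.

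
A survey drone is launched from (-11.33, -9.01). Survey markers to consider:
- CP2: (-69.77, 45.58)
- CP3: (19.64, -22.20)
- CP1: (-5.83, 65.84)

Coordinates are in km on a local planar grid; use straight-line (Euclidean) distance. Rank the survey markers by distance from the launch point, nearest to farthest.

Distances from the launch point:
CP3 (19.64, -22.20): 33.7 km
CP1 (-5.83, 65.84): 75.1 km
CP2 (-69.77, 45.58): 80.0 km

CP3, CP1, CP2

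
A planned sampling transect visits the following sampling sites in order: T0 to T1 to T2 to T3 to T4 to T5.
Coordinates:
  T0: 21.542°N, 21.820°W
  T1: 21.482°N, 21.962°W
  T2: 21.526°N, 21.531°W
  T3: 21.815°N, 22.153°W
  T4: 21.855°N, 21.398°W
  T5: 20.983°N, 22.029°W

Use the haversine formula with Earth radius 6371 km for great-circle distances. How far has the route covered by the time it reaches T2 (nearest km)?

Leg distances:
T0→T1: 16.1 km  (cumulative 16.1 km)
T1→T2: 44.9 km  (cumulative 61.0 km)
Cumulative distance at T2 ≈ 61 km.

61 km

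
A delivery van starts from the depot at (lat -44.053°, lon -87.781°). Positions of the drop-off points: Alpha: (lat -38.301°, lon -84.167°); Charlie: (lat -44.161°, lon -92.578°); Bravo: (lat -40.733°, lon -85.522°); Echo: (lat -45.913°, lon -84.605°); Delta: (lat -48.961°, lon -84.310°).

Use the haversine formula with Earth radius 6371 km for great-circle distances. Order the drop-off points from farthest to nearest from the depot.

Computing each great-circle distance from (lat -44.053°, lon -87.781°):
Alpha (lat -38.301°, lon -84.167°): 707.3 km
Delta (lat -48.961°, lon -84.310°): 606.8 km
Bravo (lat -40.733°, lon -85.522°): 413.1 km
Charlie (lat -44.161°, lon -92.578°): 383.1 km
Echo (lat -45.913°, lon -84.605°): 324.3 km

Alpha, Delta, Bravo, Charlie, Echo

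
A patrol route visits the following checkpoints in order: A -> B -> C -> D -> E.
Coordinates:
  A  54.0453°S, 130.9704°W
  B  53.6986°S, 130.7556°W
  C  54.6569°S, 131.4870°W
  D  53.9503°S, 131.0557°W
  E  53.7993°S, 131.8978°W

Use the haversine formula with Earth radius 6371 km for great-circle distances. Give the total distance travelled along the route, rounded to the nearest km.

299 km

Leg distances:
A→B: 41.0 km  (cumulative 41.0 km)
B→C: 116.7 km  (cumulative 157.7 km)
C→D: 83.4 km  (cumulative 241.2 km)
D→E: 57.7 km  (cumulative 298.9 km)
Total route length ≈ 299 km.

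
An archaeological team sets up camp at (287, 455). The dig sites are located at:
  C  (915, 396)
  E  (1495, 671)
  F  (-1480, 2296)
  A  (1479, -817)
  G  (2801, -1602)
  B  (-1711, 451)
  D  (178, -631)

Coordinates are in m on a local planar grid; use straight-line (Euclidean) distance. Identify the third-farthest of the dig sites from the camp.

Distance to each, sorted:
G: 3248.3 m
F: 2551.8 m
B: 1998.0 m
A: 1743.2 m
E: 1227.2 m
D: 1091.5 m
C: 630.8 m
The third-farthest is B at 1998.0 m.

B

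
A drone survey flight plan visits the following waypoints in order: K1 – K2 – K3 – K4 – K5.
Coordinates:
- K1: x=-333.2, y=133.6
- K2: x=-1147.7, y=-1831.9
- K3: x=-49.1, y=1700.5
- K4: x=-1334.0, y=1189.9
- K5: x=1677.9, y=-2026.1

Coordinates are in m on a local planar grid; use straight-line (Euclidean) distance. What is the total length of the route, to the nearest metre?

Leg distances:
K1→K2: 2127.6 m  (cumulative 2127.6 m)
K2→K3: 3699.3 m  (cumulative 5826.9 m)
K3→K4: 1382.6 m  (cumulative 7209.5 m)
K4→K5: 4406.2 m  (cumulative 11615.7 m)
Total route length ≈ 11616 m.

11616 m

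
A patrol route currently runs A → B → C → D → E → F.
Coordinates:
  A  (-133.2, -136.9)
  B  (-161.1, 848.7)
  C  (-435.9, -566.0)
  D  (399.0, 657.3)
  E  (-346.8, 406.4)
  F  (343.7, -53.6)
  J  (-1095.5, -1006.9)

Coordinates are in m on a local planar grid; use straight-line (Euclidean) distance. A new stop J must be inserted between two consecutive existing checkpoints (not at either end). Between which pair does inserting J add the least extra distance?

between B and C

Added distance for inserting J between each consecutive pair:
A–B: 2388.9 m
B–C: 1429.8 m
C–D: 1549.1 m
D–E: 3049.3 m
E–F: 2496.0 m
Smallest added distance is 1429.8 m, inserting between B and C.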